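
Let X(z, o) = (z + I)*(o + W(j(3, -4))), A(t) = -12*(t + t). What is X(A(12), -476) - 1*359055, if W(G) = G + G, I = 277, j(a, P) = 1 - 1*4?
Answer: -353753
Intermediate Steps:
j(a, P) = -3 (j(a, P) = 1 - 4 = -3)
W(G) = 2*G
A(t) = -24*t
X(z, o) = (-6 + o)*(277 + z) (X(z, o) = (z + 277)*(o + 2*(-3)) = (277 + z)*(o - 6) = (277 + z)*(-6 + o) = (-6 + o)*(277 + z))
X(A(12), -476) - 1*359055 = (-1662 - (-144)*12 + 277*(-476) - (-11424)*12) - 1*359055 = (-1662 - 6*(-288) - 131852 - 476*(-288)) - 359055 = (-1662 + 1728 - 131852 + 137088) - 359055 = 5302 - 359055 = -353753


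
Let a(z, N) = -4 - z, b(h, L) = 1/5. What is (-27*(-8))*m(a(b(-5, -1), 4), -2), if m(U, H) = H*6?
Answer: -2592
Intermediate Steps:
b(h, L) = ⅕
m(U, H) = 6*H
(-27*(-8))*m(a(b(-5, -1), 4), -2) = (-27*(-8))*(6*(-2)) = 216*(-12) = -2592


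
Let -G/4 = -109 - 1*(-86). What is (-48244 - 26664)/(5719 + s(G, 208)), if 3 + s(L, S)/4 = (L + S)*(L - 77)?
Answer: -74908/23707 ≈ -3.1597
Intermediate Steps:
G = 92 (G = -4*(-109 - 1*(-86)) = -4*(-109 + 86) = -4*(-23) = 92)
s(L, S) = -12 + 4*(-77 + L)*(L + S) (s(L, S) = -12 + 4*((L + S)*(L - 77)) = -12 + 4*((L + S)*(-77 + L)) = -12 + 4*((-77 + L)*(L + S)) = -12 + 4*(-77 + L)*(L + S))
(-48244 - 26664)/(5719 + s(G, 208)) = (-48244 - 26664)/(5719 + (-12 - 308*92 - 308*208 + 4*92² + 4*92*208)) = -74908/(5719 + (-12 - 28336 - 64064 + 4*8464 + 76544)) = -74908/(5719 + (-12 - 28336 - 64064 + 33856 + 76544)) = -74908/(5719 + 17988) = -74908/23707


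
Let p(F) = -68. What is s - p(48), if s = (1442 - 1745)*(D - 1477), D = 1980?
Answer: -152341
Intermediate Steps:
s = -152409 (s = (1442 - 1745)*(1980 - 1477) = -303*503 = -152409)
s - p(48) = -152409 - 1*(-68) = -152409 + 68 = -152341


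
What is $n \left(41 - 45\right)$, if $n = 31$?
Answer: $-124$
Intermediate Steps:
$n \left(41 - 45\right) = 31 \left(41 - 45\right) = 31 \left(-4\right) = -124$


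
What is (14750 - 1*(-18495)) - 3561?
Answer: 29684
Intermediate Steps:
(14750 - 1*(-18495)) - 3561 = (14750 + 18495) - 3561 = 33245 - 3561 = 29684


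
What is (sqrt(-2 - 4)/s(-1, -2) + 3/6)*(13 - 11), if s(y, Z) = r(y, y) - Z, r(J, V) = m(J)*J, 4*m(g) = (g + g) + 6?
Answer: 1 + 2*I*sqrt(6) ≈ 1.0 + 4.899*I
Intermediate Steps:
m(g) = 3/2 + g/2 (m(g) = ((g + g) + 6)/4 = (2*g + 6)/4 = (6 + 2*g)/4 = 3/2 + g/2)
r(J, V) = J*(3/2 + J/2) (r(J, V) = (3/2 + J/2)*J = J*(3/2 + J/2))
s(y, Z) = -Z + y*(3 + y)/2 (s(y, Z) = y*(3 + y)/2 - Z = -Z + y*(3 + y)/2)
(sqrt(-2 - 4)/s(-1, -2) + 3/6)*(13 - 11) = (sqrt(-2 - 4)/(-1*(-2) + (1/2)*(-1)*(3 - 1)) + 3/6)*(13 - 11) = (sqrt(-6)/(2 + (1/2)*(-1)*2) + 3*(1/6))*2 = ((I*sqrt(6))/(2 - 1) + 1/2)*2 = ((I*sqrt(6))/1 + 1/2)*2 = ((I*sqrt(6))*1 + 1/2)*2 = (I*sqrt(6) + 1/2)*2 = (1/2 + I*sqrt(6))*2 = 1 + 2*I*sqrt(6)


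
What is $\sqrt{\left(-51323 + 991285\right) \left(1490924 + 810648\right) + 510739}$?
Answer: $\sqrt{2163390731003} \approx 1.4708 \cdot 10^{6}$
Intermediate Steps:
$\sqrt{\left(-51323 + 991285\right) \left(1490924 + 810648\right) + 510739} = \sqrt{939962 \cdot 2301572 + 510739} = \sqrt{2163390220264 + 510739} = \sqrt{2163390731003}$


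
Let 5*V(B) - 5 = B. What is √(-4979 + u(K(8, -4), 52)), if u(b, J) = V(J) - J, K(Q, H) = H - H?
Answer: I*√125490/5 ≈ 70.849*I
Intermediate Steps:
V(B) = 1 + B/5
K(Q, H) = 0
u(b, J) = 1 - 4*J/5 (u(b, J) = (1 + J/5) - J = 1 - 4*J/5)
√(-4979 + u(K(8, -4), 52)) = √(-4979 + (1 - ⅘*52)) = √(-4979 + (1 - 208/5)) = √(-4979 - 203/5) = √(-25098/5) = I*√125490/5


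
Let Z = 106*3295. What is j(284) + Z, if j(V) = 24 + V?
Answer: 349578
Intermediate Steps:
Z = 349270
j(284) + Z = (24 + 284) + 349270 = 308 + 349270 = 349578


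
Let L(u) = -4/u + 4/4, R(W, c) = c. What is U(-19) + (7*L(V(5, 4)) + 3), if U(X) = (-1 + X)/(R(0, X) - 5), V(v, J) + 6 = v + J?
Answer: 3/2 ≈ 1.5000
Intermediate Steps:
V(v, J) = -6 + J + v (V(v, J) = -6 + (v + J) = -6 + (J + v) = -6 + J + v)
L(u) = 1 - 4/u (L(u) = -4/u + 4*(¼) = -4/u + 1 = 1 - 4/u)
U(X) = (-1 + X)/(-5 + X) (U(X) = (-1 + X)/(X - 5) = (-1 + X)/(-5 + X))
U(-19) + (7*L(V(5, 4)) + 3) = (-1 - 19)/(-5 - 19) + (7*((-4 + (-6 + 4 + 5))/(-6 + 4 + 5)) + 3) = -20/(-24) + (7*((-4 + 3)/3) + 3) = -1/24*(-20) + (7*((⅓)*(-1)) + 3) = ⅚ + (7*(-⅓) + 3) = ⅚ + (-7/3 + 3) = ⅚ + ⅔ = 3/2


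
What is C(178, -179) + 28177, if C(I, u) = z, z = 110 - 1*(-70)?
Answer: 28357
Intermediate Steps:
z = 180 (z = 110 + 70 = 180)
C(I, u) = 180
C(178, -179) + 28177 = 180 + 28177 = 28357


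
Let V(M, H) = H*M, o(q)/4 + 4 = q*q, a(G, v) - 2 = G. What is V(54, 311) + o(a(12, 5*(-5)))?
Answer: 17562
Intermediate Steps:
a(G, v) = 2 + G
o(q) = -16 + 4*q² (o(q) = -16 + 4*(q*q) = -16 + 4*q²)
V(54, 311) + o(a(12, 5*(-5))) = 311*54 + (-16 + 4*(2 + 12)²) = 16794 + (-16 + 4*14²) = 16794 + (-16 + 4*196) = 16794 + (-16 + 784) = 16794 + 768 = 17562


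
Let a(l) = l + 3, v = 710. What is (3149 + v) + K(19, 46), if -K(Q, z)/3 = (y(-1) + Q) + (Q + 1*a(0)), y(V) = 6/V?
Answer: 3754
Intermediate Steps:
a(l) = 3 + l
K(Q, z) = 9 - 6*Q (K(Q, z) = -3*((6/(-1) + Q) + (Q + 1*(3 + 0))) = -3*((6*(-1) + Q) + (Q + 1*3)) = -3*((-6 + Q) + (Q + 3)) = -3*((-6 + Q) + (3 + Q)) = -3*(-3 + 2*Q) = 9 - 6*Q)
(3149 + v) + K(19, 46) = (3149 + 710) + (9 - 6*19) = 3859 + (9 - 114) = 3859 - 105 = 3754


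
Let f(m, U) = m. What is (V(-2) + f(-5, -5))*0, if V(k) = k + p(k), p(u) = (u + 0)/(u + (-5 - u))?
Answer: 0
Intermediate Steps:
p(u) = -u/5 (p(u) = u/(-5) = u*(-1/5) = -u/5)
V(k) = 4*k/5 (V(k) = k - k/5 = 4*k/5)
(V(-2) + f(-5, -5))*0 = ((4/5)*(-2) - 5)*0 = (-8/5 - 5)*0 = -33/5*0 = 0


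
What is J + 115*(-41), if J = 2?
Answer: -4713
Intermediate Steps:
J + 115*(-41) = 2 + 115*(-41) = 2 - 4715 = -4713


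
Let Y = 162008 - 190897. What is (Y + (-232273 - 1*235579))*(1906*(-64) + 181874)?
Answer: -29749818490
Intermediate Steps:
Y = -28889
(Y + (-232273 - 1*235579))*(1906*(-64) + 181874) = (-28889 + (-232273 - 1*235579))*(1906*(-64) + 181874) = (-28889 + (-232273 - 235579))*(-121984 + 181874) = (-28889 - 467852)*59890 = -496741*59890 = -29749818490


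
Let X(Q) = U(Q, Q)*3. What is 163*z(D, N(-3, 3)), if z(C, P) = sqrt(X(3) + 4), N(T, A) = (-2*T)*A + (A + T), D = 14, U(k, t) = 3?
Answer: 163*sqrt(13) ≈ 587.71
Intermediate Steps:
N(T, A) = A + T - 2*A*T (N(T, A) = -2*A*T + (A + T) = A + T - 2*A*T)
X(Q) = 9 (X(Q) = 3*3 = 9)
z(C, P) = sqrt(13) (z(C, P) = sqrt(9 + 4) = sqrt(13))
163*z(D, N(-3, 3)) = 163*sqrt(13)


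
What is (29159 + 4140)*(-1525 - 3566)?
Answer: -169525209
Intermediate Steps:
(29159 + 4140)*(-1525 - 3566) = 33299*(-5091) = -169525209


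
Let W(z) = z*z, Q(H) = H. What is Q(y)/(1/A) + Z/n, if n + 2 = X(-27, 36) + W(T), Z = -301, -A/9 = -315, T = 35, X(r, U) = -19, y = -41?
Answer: -464941/4 ≈ -1.1624e+5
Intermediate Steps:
W(z) = z²
A = 2835 (A = -9*(-315) = 2835)
n = 1204 (n = -2 + (-19 + 35²) = -2 + (-19 + 1225) = -2 + 1206 = 1204)
Q(y)/(1/A) + Z/n = -41/(1/2835) - 301/1204 = -41/1/2835 - 301*1/1204 = -41*2835 - ¼ = -116235 - ¼ = -464941/4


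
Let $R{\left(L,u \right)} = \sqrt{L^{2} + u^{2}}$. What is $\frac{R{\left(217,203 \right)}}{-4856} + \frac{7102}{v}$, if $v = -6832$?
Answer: $- \frac{3551}{3416} - \frac{7 \sqrt{1802}}{4856} \approx -1.1007$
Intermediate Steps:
$\frac{R{\left(217,203 \right)}}{-4856} + \frac{7102}{v} = \frac{\sqrt{217^{2} + 203^{2}}}{-4856} + \frac{7102}{-6832} = \sqrt{47089 + 41209} \left(- \frac{1}{4856}\right) + 7102 \left(- \frac{1}{6832}\right) = \sqrt{88298} \left(- \frac{1}{4856}\right) - \frac{3551}{3416} = 7 \sqrt{1802} \left(- \frac{1}{4856}\right) - \frac{3551}{3416} = - \frac{7 \sqrt{1802}}{4856} - \frac{3551}{3416} = - \frac{3551}{3416} - \frac{7 \sqrt{1802}}{4856}$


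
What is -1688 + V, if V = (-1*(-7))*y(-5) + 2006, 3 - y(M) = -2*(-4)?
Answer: 283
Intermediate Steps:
y(M) = -5 (y(M) = 3 - (-2)*(-4) = 3 - 1*8 = 3 - 8 = -5)
V = 1971 (V = -1*(-7)*(-5) + 2006 = 7*(-5) + 2006 = -35 + 2006 = 1971)
-1688 + V = -1688 + 1971 = 283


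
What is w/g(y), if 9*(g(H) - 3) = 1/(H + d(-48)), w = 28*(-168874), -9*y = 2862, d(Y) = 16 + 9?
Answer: -890641476/565 ≈ -1.5764e+6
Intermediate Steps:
d(Y) = 25
y = -318 (y = -⅑*2862 = -318)
w = -4728472
g(H) = 3 + 1/(9*(25 + H)) (g(H) = 3 + 1/(9*(H + 25)) = 3 + 1/(9*(25 + H)))
w/g(y) = -4728472*9*(25 - 318)/(676 + 27*(-318)) = -4728472*(-2637/(676 - 8586)) = -4728472/((⅑)*(-1/293)*(-7910)) = -4728472/7910/2637 = -4728472*2637/7910 = -890641476/565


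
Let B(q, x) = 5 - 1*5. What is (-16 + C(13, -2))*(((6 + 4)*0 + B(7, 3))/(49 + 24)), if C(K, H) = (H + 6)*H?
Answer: 0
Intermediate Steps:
B(q, x) = 0 (B(q, x) = 5 - 5 = 0)
C(K, H) = H*(6 + H) (C(K, H) = (6 + H)*H = H*(6 + H))
(-16 + C(13, -2))*(((6 + 4)*0 + B(7, 3))/(49 + 24)) = (-16 - 2*(6 - 2))*(((6 + 4)*0 + 0)/(49 + 24)) = (-16 - 2*4)*((10*0 + 0)/73) = (-16 - 8)*((0 + 0)*(1/73)) = -0/73 = -24*0 = 0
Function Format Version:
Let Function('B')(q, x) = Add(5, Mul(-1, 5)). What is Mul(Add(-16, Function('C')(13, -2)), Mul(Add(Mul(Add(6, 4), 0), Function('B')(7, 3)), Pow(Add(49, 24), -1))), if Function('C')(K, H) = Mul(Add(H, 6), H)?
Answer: 0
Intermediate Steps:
Function('B')(q, x) = 0 (Function('B')(q, x) = Add(5, -5) = 0)
Function('C')(K, H) = Mul(H, Add(6, H)) (Function('C')(K, H) = Mul(Add(6, H), H) = Mul(H, Add(6, H)))
Mul(Add(-16, Function('C')(13, -2)), Mul(Add(Mul(Add(6, 4), 0), Function('B')(7, 3)), Pow(Add(49, 24), -1))) = Mul(Add(-16, Mul(-2, Add(6, -2))), Mul(Add(Mul(Add(6, 4), 0), 0), Pow(Add(49, 24), -1))) = Mul(Add(-16, Mul(-2, 4)), Mul(Add(Mul(10, 0), 0), Pow(73, -1))) = Mul(Add(-16, -8), Mul(Add(0, 0), Rational(1, 73))) = Mul(-24, Mul(0, Rational(1, 73))) = Mul(-24, 0) = 0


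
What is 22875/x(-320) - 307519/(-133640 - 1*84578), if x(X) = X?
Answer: -489333067/6982976 ≈ -70.075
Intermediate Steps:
22875/x(-320) - 307519/(-133640 - 1*84578) = 22875/(-320) - 307519/(-133640 - 1*84578) = 22875*(-1/320) - 307519/(-133640 - 84578) = -4575/64 - 307519/(-218218) = -4575/64 - 307519*(-1/218218) = -4575/64 + 307519/218218 = -489333067/6982976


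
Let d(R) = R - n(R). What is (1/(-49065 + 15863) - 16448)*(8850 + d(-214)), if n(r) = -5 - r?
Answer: -4602039450219/33202 ≈ -1.3861e+8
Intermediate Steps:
d(R) = 5 + 2*R (d(R) = R - (-5 - R) = R + (5 + R) = 5 + 2*R)
(1/(-49065 + 15863) - 16448)*(8850 + d(-214)) = (1/(-49065 + 15863) - 16448)*(8850 + (5 + 2*(-214))) = (1/(-33202) - 16448)*(8850 + (5 - 428)) = (-1/33202 - 16448)*(8850 - 423) = -546106497/33202*8427 = -4602039450219/33202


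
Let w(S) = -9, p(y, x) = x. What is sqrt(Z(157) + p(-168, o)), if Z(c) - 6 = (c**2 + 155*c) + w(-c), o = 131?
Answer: 2*sqrt(12278) ≈ 221.61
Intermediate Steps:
Z(c) = -3 + c**2 + 155*c (Z(c) = 6 + ((c**2 + 155*c) - 9) = 6 + (-9 + c**2 + 155*c) = -3 + c**2 + 155*c)
sqrt(Z(157) + p(-168, o)) = sqrt((-3 + 157**2 + 155*157) + 131) = sqrt((-3 + 24649 + 24335) + 131) = sqrt(48981 + 131) = sqrt(49112) = 2*sqrt(12278)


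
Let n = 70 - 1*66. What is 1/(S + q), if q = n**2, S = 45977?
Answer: 1/45993 ≈ 2.1742e-5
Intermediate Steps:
n = 4 (n = 70 - 66 = 4)
q = 16 (q = 4**2 = 16)
1/(S + q) = 1/(45977 + 16) = 1/45993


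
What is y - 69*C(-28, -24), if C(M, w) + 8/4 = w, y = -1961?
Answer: -167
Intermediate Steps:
C(M, w) = -2 + w
y - 69*C(-28, -24) = -1961 - 69*(-2 - 24) = -1961 - 69*(-26) = -1961 - 1*(-1794) = -1961 + 1794 = -167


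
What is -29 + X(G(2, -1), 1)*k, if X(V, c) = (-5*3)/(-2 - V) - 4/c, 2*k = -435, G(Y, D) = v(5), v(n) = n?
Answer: 5249/14 ≈ 374.93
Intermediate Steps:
G(Y, D) = 5
k = -435/2 (k = (½)*(-435) = -435/2 ≈ -217.50)
X(V, c) = -15/(-2 - V) - 4/c
-29 + X(G(2, -1), 1)*k = -29 + ((-8 - 4*5 + 15*1)/(1*(2 + 5)))*(-435/2) = -29 + (1*(-8 - 20 + 15)/7)*(-435/2) = -29 + (1*(⅐)*(-13))*(-435/2) = -29 - 13/7*(-435/2) = -29 + 5655/14 = 5249/14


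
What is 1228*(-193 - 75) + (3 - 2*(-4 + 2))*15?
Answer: -328999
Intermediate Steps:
1228*(-193 - 75) + (3 - 2*(-4 + 2))*15 = 1228*(-268) + (3 - 2*(-2))*15 = -329104 + (3 + 4)*15 = -329104 + 7*15 = -329104 + 105 = -328999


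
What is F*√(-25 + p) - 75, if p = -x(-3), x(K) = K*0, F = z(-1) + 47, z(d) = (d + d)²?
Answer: -75 + 255*I ≈ -75.0 + 255.0*I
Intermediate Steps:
z(d) = 4*d² (z(d) = (2*d)² = 4*d²)
F = 51 (F = 4*(-1)² + 47 = 4*1 + 47 = 4 + 47 = 51)
x(K) = 0
p = 0 (p = -1*0 = 0)
F*√(-25 + p) - 75 = 51*√(-25 + 0) - 75 = 51*√(-25) - 75 = 51*(5*I) - 75 = 255*I - 75 = -75 + 255*I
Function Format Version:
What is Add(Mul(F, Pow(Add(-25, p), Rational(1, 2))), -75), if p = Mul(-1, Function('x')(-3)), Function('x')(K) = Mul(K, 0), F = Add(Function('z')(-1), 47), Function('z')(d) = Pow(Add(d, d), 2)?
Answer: Add(-75, Mul(255, I)) ≈ Add(-75.000, Mul(255.00, I))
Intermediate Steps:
Function('z')(d) = Mul(4, Pow(d, 2)) (Function('z')(d) = Pow(Mul(2, d), 2) = Mul(4, Pow(d, 2)))
F = 51 (F = Add(Mul(4, Pow(-1, 2)), 47) = Add(Mul(4, 1), 47) = Add(4, 47) = 51)
Function('x')(K) = 0
p = 0 (p = Mul(-1, 0) = 0)
Add(Mul(F, Pow(Add(-25, p), Rational(1, 2))), -75) = Add(Mul(51, Pow(Add(-25, 0), Rational(1, 2))), -75) = Add(Mul(51, Pow(-25, Rational(1, 2))), -75) = Add(Mul(51, Mul(5, I)), -75) = Add(Mul(255, I), -75) = Add(-75, Mul(255, I))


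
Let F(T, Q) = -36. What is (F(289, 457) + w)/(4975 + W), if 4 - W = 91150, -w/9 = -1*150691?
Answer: -1356183/86171 ≈ -15.738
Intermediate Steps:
w = 1356219 (w = -(-9)*150691 = -9*(-150691) = 1356219)
W = -91146 (W = 4 - 1*91150 = 4 - 91150 = -91146)
(F(289, 457) + w)/(4975 + W) = (-36 + 1356219)/(4975 - 91146) = 1356183/(-86171) = 1356183*(-1/86171) = -1356183/86171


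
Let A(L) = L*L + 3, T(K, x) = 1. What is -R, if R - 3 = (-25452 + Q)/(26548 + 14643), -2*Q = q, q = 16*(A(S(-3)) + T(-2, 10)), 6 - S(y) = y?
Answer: -97441/41191 ≈ -2.3656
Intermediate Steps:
S(y) = 6 - y
A(L) = 3 + L² (A(L) = L² + 3 = 3 + L²)
q = 1360 (q = 16*((3 + (6 - 1*(-3))²) + 1) = 16*((3 + (6 + 3)²) + 1) = 16*((3 + 9²) + 1) = 16*((3 + 81) + 1) = 16*(84 + 1) = 16*85 = 1360)
Q = -680 (Q = -½*1360 = -680)
R = 97441/41191 (R = 3 + (-25452 - 680)/(26548 + 14643) = 3 - 26132/41191 = 97441/41191 ≈ 2.3656)
-R = -1*97441/41191 = -97441/41191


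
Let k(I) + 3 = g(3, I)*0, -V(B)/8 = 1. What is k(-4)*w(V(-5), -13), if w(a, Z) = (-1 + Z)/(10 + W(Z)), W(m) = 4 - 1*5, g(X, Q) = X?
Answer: 14/3 ≈ 4.6667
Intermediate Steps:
W(m) = -1 (W(m) = 4 - 5 = -1)
V(B) = -8 (V(B) = -8*1 = -8)
w(a, Z) = -1/9 + Z/9 (w(a, Z) = (-1 + Z)/(10 - 1) = (-1 + Z)/9 = (-1 + Z)*(1/9) = -1/9 + Z/9)
k(I) = -3 (k(I) = -3 + 3*0 = -3 + 0 = -3)
k(-4)*w(V(-5), -13) = -3*(-1/9 + (1/9)*(-13)) = -3*(-1/9 - 13/9) = -3*(-14/9) = 14/3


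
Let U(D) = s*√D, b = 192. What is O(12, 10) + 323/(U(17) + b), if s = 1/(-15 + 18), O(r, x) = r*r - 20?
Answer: 2194540/17461 - 51*√17/17461 ≈ 125.67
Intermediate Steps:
O(r, x) = -20 + r² (O(r, x) = r² - 20 = -20 + r²)
s = ⅓ (s = 1/3 = ⅓ ≈ 0.33333)
U(D) = √D/3
O(12, 10) + 323/(U(17) + b) = (-20 + 12²) + 323/(√17/3 + 192) = (-20 + 144) + 323/(192 + √17/3) = 124 + 323/(192 + √17/3)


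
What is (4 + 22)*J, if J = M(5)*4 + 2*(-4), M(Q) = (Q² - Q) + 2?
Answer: 2080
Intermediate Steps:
M(Q) = 2 + Q² - Q
J = 80 (J = (2 + 5² - 1*5)*4 + 2*(-4) = (2 + 25 - 5)*4 - 8 = 22*4 - 8 = 88 - 8 = 80)
(4 + 22)*J = (4 + 22)*80 = 26*80 = 2080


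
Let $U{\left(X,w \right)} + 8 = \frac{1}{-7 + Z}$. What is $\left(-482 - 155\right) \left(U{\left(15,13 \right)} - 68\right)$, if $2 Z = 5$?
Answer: $\frac{436982}{9} \approx 48554.0$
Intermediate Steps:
$Z = \frac{5}{2}$ ($Z = \frac{1}{2} \cdot 5 = \frac{5}{2} \approx 2.5$)
$U{\left(X,w \right)} = - \frac{74}{9}$ ($U{\left(X,w \right)} = -8 + \frac{1}{-7 + \frac{5}{2}} = -8 + \frac{1}{- \frac{9}{2}} = -8 - \frac{2}{9} = - \frac{74}{9}$)
$\left(-482 - 155\right) \left(U{\left(15,13 \right)} - 68\right) = \left(-482 - 155\right) \left(- \frac{74}{9} - 68\right) = \left(-637\right) \left(- \frac{686}{9}\right) = \frac{436982}{9}$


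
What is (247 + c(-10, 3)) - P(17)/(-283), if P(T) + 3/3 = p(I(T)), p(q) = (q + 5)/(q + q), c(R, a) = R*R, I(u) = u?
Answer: 1669411/4811 ≈ 347.00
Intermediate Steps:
c(R, a) = R²
p(q) = (5 + q)/(2*q) (p(q) = (5 + q)/((2*q)) = (5 + q)*(1/(2*q)) = (5 + q)/(2*q))
P(T) = -1 + (5 + T)/(2*T)
(247 + c(-10, 3)) - P(17)/(-283) = (247 + (-10)²) - (½)*(5 - 1*17)/17/(-283) = (247 + 100) - (½)*(1/17)*(5 - 17)*(-1)/283 = 347 - (½)*(1/17)*(-12)*(-1)/283 = 347 - (-6)*(-1)/(17*283) = 347 - 1*6/4811 = 347 - 6/4811 = 1669411/4811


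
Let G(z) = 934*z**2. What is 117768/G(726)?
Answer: 4907/20512041 ≈ 0.00023923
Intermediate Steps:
117768/G(726) = 117768/((934*726**2)) = 117768/((934*527076)) = 117768/492288984 = 117768*(1/492288984) = 4907/20512041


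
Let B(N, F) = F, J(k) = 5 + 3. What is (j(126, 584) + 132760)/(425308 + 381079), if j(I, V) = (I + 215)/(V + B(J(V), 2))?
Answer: 77797701/472542782 ≈ 0.16464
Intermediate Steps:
J(k) = 8
j(I, V) = (215 + I)/(2 + V) (j(I, V) = (I + 215)/(V + 2) = (215 + I)/(2 + V))
(j(126, 584) + 132760)/(425308 + 381079) = ((215 + 126)/(2 + 584) + 132760)/(425308 + 381079) = (341/586 + 132760)/806387 = ((1/586)*341 + 132760)*(1/806387) = (341/586 + 132760)*(1/806387) = (77797701/586)*(1/806387) = 77797701/472542782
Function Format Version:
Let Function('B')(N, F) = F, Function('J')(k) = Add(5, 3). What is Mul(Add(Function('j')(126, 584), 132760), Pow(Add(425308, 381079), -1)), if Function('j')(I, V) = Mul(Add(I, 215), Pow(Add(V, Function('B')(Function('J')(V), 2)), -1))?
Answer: Rational(77797701, 472542782) ≈ 0.16464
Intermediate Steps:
Function('J')(k) = 8
Function('j')(I, V) = Mul(Pow(Add(2, V), -1), Add(215, I)) (Function('j')(I, V) = Mul(Add(I, 215), Pow(Add(V, 2), -1)) = Mul(Add(215, I), Pow(Add(2, V), -1)) = Mul(Pow(Add(2, V), -1), Add(215, I)))
Mul(Add(Function('j')(126, 584), 132760), Pow(Add(425308, 381079), -1)) = Mul(Add(Mul(Pow(Add(2, 584), -1), Add(215, 126)), 132760), Pow(Add(425308, 381079), -1)) = Mul(Add(Mul(Pow(586, -1), 341), 132760), Pow(806387, -1)) = Mul(Add(Mul(Rational(1, 586), 341), 132760), Rational(1, 806387)) = Mul(Add(Rational(341, 586), 132760), Rational(1, 806387)) = Mul(Rational(77797701, 586), Rational(1, 806387)) = Rational(77797701, 472542782)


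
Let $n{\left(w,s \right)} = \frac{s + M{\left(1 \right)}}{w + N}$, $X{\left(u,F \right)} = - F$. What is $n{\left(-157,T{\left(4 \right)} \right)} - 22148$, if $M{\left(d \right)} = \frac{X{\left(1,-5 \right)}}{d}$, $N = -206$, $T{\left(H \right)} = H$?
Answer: $- \frac{2679911}{121} \approx -22148.0$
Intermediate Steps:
$M{\left(d \right)} = \frac{5}{d}$ ($M{\left(d \right)} = \frac{\left(-1\right) \left(-5\right)}{d} = \frac{5}{d}$)
$n{\left(w,s \right)} = \frac{5 + s}{-206 + w}$ ($n{\left(w,s \right)} = \frac{s + \frac{5}{1}}{w - 206} = \frac{s + 5 \cdot 1}{-206 + w} = \frac{s + 5}{-206 + w} = \frac{5 + s}{-206 + w}$)
$n{\left(-157,T{\left(4 \right)} \right)} - 22148 = \frac{5 + 4}{-206 - 157} - 22148 = \frac{1}{-363} \cdot 9 - 22148 = \left(- \frac{1}{363}\right) 9 - 22148 = - \frac{3}{121} - 22148 = - \frac{2679911}{121}$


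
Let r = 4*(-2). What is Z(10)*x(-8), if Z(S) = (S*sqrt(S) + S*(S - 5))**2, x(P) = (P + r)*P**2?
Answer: -3584000 - 1024000*sqrt(10) ≈ -6.8222e+6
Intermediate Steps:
r = -8
x(P) = P**2*(-8 + P) (x(P) = (P - 8)*P**2 = (-8 + P)*P**2 = P**2*(-8 + P))
Z(S) = (S**(3/2) + S*(-5 + S))**2
Z(10)*x(-8) = (10**2 + 10**(3/2) - 5*10)**2*((-8)**2*(-8 - 8)) = (100 + 10*sqrt(10) - 50)**2*(64*(-16)) = (50 + 10*sqrt(10))**2*(-1024) = -1024*(50 + 10*sqrt(10))**2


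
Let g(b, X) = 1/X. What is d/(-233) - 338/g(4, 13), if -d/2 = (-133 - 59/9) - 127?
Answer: -9219016/2097 ≈ -4396.3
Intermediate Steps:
d = 4798/9 (d = -2*((-133 - 59/9) - 127) = -2*(-1256/9 - 127) = -2*(-2399/9) = 4798/9 ≈ 533.11)
d/(-233) - 338/g(4, 13) = (4798/9)/(-233) - 338/(1/13) = (4798/9)*(-1/233) - 338/1/13 = -4798/2097 - 338*13 = -4798/2097 - 4394 = -9219016/2097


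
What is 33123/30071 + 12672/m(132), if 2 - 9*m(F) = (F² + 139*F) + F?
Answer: -1120177731/539804521 ≈ -2.0752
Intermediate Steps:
m(F) = 2/9 - 140*F/9 - F²/9 (m(F) = 2/9 - ((F² + 139*F) + F)/9 = 2/9 - (F² + 140*F)/9 = 2/9 + (-140*F/9 - F²/9) = 2/9 - 140*F/9 - F²/9)
33123/30071 + 12672/m(132) = 33123/30071 + 12672/(2/9 - 140/9*132 - ⅑*132²) = 33123*(1/30071) + 12672/(2/9 - 6160/3 - ⅑*17424) = 33123/30071 + 12672/(2/9 - 6160/3 - 1936) = 33123/30071 + 12672/(-35902/9) = 33123/30071 + 12672*(-9/35902) = 33123/30071 - 57024/17951 = -1120177731/539804521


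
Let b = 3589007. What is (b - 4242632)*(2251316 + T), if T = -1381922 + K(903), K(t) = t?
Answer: -568847876625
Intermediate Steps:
T = -1381019 (T = -1381922 + 903 = -1381019)
(b - 4242632)*(2251316 + T) = (3589007 - 4242632)*(2251316 - 1381019) = -653625*870297 = -568847876625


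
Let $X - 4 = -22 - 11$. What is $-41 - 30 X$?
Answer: $829$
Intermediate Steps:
$X = -29$ ($X = 4 - 33 = -29$)
$-41 - 30 X = -41 - -870 = -41 + 870 = 829$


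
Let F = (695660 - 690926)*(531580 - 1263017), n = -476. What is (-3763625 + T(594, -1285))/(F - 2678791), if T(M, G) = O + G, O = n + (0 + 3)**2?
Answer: 3765377/3465301549 ≈ 0.0010866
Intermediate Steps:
F = -3462622758 (F = 4734*(-731437) = -3462622758)
O = -467 (O = -476 + (0 + 3)**2 = -476 + 3**2 = -476 + 9 = -467)
T(M, G) = -467 + G
(-3763625 + T(594, -1285))/(F - 2678791) = (-3763625 + (-467 - 1285))/(-3462622758 - 2678791) = (-3763625 - 1752)/(-3465301549) = -3765377*(-1/3465301549) = 3765377/3465301549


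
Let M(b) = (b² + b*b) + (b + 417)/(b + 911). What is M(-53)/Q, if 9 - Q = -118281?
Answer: 92704/1951785 ≈ 0.047497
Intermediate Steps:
Q = 118290 (Q = 9 - 1*(-118281) = 9 + 118281 = 118290)
M(b) = 2*b² + (417 + b)/(911 + b) (M(b) = (b² + b²) + (417 + b)/(911 + b) = 2*b² + (417 + b)/(911 + b))
M(-53)/Q = ((417 - 53 + 2*(-53)³ + 1822*(-53)²)/(911 - 53))/118290 = ((417 - 53 + 2*(-148877) + 1822*2809)/858)*(1/118290) = ((417 - 53 - 297754 + 5117998)/858)*(1/118290) = ((1/858)*4820608)*(1/118290) = (185408/33)*(1/118290) = 92704/1951785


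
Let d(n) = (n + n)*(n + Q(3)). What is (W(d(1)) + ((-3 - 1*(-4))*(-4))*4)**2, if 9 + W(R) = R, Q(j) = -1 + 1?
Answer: 529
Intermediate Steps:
Q(j) = 0
d(n) = 2*n**2 (d(n) = (n + n)*(n + 0) = (2*n)*n = 2*n**2)
W(R) = -9 + R
(W(d(1)) + ((-3 - 1*(-4))*(-4))*4)**2 = ((-9 + 2*1**2) + ((-3 - 1*(-4))*(-4))*4)**2 = ((-9 + 2*1) + ((-3 + 4)*(-4))*4)**2 = ((-9 + 2) + (1*(-4))*4)**2 = (-7 - 4*4)**2 = (-7 - 16)**2 = (-23)**2 = 529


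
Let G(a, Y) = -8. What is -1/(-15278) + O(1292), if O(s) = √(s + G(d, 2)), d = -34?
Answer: 1/15278 + 2*√321 ≈ 35.833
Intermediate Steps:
O(s) = √(-8 + s) (O(s) = √(s - 8) = √(-8 + s))
-1/(-15278) + O(1292) = -1/(-15278) + √(-8 + 1292) = -1*(-1/15278) + √1284 = 1/15278 + 2*√321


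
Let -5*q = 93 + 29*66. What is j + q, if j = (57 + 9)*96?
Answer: 29673/5 ≈ 5934.6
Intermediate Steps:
q = -2007/5 (q = -(93 + 29*66)/5 = -(93 + 1914)/5 = -⅕*2007 = -2007/5 ≈ -401.40)
j = 6336 (j = 66*96 = 6336)
j + q = 6336 - 2007/5 = 29673/5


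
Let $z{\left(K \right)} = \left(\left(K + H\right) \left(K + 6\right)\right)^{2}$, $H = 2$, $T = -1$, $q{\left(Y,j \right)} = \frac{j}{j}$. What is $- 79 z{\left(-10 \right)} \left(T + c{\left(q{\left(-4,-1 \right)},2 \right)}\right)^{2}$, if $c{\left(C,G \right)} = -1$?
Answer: $-323584$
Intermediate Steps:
$q{\left(Y,j \right)} = 1$
$z{\left(K \right)} = \left(2 + K\right)^{2} \left(6 + K\right)^{2}$ ($z{\left(K \right)} = \left(\left(K + 2\right) \left(K + 6\right)\right)^{2} = \left(\left(2 + K\right) \left(6 + K\right)\right)^{2} = \left(2 + K\right)^{2} \left(6 + K\right)^{2}$)
$- 79 z{\left(-10 \right)} \left(T + c{\left(q{\left(-4,-1 \right)},2 \right)}\right)^{2} = - 79 \left(2 - 10\right)^{2} \left(6 - 10\right)^{2} \left(-1 - 1\right)^{2} = - 79 \left(-8\right)^{2} \left(-4\right)^{2} \left(-2\right)^{2} = - 79 \cdot 64 \cdot 16 \cdot 4 = \left(-79\right) 1024 \cdot 4 = \left(-80896\right) 4 = -323584$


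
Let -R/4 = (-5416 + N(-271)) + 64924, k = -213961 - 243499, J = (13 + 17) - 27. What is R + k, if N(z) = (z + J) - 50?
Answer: -694220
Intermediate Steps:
J = 3 (J = 30 - 27 = 3)
N(z) = -47 + z (N(z) = (z + 3) - 50 = (3 + z) - 50 = -47 + z)
k = -457460
R = -236760 (R = -4*((-5416 + (-47 - 271)) + 64924) = -4*((-5416 - 318) + 64924) = -4*(-5734 + 64924) = -4*59190 = -236760)
R + k = -236760 - 457460 = -694220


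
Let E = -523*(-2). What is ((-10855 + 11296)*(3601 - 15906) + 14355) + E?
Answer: -5411104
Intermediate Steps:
E = 1046
((-10855 + 11296)*(3601 - 15906) + 14355) + E = ((-10855 + 11296)*(3601 - 15906) + 14355) + 1046 = (441*(-12305) + 14355) + 1046 = (-5426505 + 14355) + 1046 = -5412150 + 1046 = -5411104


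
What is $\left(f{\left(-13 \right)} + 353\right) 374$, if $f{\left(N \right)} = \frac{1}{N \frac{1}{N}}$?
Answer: $132396$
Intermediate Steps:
$f{\left(N \right)} = 1$ ($f{\left(N \right)} = 1^{-1} = 1$)
$\left(f{\left(-13 \right)} + 353\right) 374 = \left(1 + 353\right) 374 = 354 \cdot 374 = 132396$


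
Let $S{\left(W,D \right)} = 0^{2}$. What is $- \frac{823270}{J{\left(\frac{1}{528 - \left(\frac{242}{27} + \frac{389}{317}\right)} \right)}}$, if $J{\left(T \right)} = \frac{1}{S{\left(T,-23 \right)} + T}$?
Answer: $- \frac{1409273586}{886387} \approx -1589.9$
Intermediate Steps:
$S{\left(W,D \right)} = 0$
$J{\left(T \right)} = \frac{1}{T}$ ($J{\left(T \right)} = \frac{1}{0 + T} = \frac{1}{T}$)
$- \frac{823270}{J{\left(\frac{1}{528 - \left(\frac{242}{27} + \frac{389}{317}\right)} \right)}} = - \frac{823270}{\frac{1}{\frac{1}{528 - \left(\frac{242}{27} + \frac{389}{317}\right)}}} = - \frac{823270}{\frac{1}{\frac{1}{528 - \frac{87217}{8559}}}} = - \frac{823270}{\frac{1}{\frac{1}{\frac{4431935}{8559}}}} = - \frac{823270}{\frac{1}{\frac{8559}{4431935}}} = - \frac{823270}{\frac{4431935}{8559}} = \left(-823270\right) \frac{8559}{4431935} = - \frac{1409273586}{886387}$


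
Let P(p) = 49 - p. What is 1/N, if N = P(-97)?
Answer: 1/146 ≈ 0.0068493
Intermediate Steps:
N = 146 (N = 49 - 1*(-97) = 49 + 97 = 146)
1/N = 1/146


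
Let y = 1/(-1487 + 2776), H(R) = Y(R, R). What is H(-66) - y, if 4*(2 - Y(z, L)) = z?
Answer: 47691/2578 ≈ 18.499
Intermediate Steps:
Y(z, L) = 2 - z/4
H(R) = 2 - R/4
y = 1/1289 ≈ 0.00077580
H(-66) - y = (2 - 1/4*(-66)) - 1*1/1289 = (2 + 33/2) - 1/1289 = 37/2 - 1/1289 = 47691/2578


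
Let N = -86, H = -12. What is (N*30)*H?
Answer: 30960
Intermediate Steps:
(N*30)*H = -86*30*(-12) = -2580*(-12) = 30960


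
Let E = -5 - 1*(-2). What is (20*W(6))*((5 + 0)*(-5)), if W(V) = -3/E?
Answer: -500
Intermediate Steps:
E = -3 (E = -5 + 2 = -3)
W(V) = 1 (W(V) = -3/(-3) = -3*(-⅓) = 1)
(20*W(6))*((5 + 0)*(-5)) = (20*1)*((5 + 0)*(-5)) = 20*(5*(-5)) = 20*(-25) = -500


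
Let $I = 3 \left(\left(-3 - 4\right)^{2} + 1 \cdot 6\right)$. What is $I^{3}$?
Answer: $4492125$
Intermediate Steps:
$I = 165$ ($I = 3 \left(\left(-7\right)^{2} + 6\right) = 3 \left(49 + 6\right) = 3 \cdot 55 = 165$)
$I^{3} = 165^{3} = 4492125$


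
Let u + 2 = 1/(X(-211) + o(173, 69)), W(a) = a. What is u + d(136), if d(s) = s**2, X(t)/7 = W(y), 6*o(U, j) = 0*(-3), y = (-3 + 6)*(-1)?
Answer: 388373/21 ≈ 18494.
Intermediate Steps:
y = -3 (y = 3*(-1) = -3)
o(U, j) = 0 (o(U, j) = (0*(-3))/6 = (1/6)*0 = 0)
X(t) = -21 (X(t) = 7*(-3) = -21)
u = -43/21 (u = -2 + 1/(-21 + 0) = -2 + 1/(-21) = -2 - 1/21 = -43/21 ≈ -2.0476)
u + d(136) = -43/21 + 136**2 = -43/21 + 18496 = 388373/21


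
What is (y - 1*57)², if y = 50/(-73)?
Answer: 17732521/5329 ≈ 3327.6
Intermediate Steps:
y = -50/73 (y = 50*(-1/73) = -50/73 ≈ -0.68493)
(y - 1*57)² = (-50/73 - 1*57)² = (-50/73 - 57)² = (-4211/73)² = 17732521/5329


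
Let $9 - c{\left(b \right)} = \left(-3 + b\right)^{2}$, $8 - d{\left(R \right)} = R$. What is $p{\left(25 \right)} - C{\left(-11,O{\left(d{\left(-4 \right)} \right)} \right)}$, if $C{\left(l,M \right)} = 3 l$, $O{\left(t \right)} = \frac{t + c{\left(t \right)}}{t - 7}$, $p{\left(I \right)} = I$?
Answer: $58$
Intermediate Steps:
$d{\left(R \right)} = 8 - R$
$c{\left(b \right)} = 9 - \left(-3 + b\right)^{2}$
$O{\left(t \right)} = \frac{t + t \left(6 - t\right)}{-7 + t}$ ($O{\left(t \right)} = \frac{t + t \left(6 - t\right)}{t - 7} = \frac{t + t \left(6 - t\right)}{-7 + t}$)
$p{\left(25 \right)} - C{\left(-11,O{\left(d{\left(-4 \right)} \right)} \right)} = 25 - 3 \left(-11\right) = 25 - -33 = 25 + 33 = 58$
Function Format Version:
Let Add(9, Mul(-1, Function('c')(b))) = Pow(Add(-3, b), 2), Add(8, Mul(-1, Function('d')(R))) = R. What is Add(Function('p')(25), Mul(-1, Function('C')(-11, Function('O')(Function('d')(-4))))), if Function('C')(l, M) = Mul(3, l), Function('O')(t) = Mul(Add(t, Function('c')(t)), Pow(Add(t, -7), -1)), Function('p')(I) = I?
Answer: 58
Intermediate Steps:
Function('d')(R) = Add(8, Mul(-1, R))
Function('c')(b) = Add(9, Mul(-1, Pow(Add(-3, b), 2)))
Function('O')(t) = Mul(Pow(Add(-7, t), -1), Add(t, Mul(t, Add(6, Mul(-1, t))))) (Function('O')(t) = Mul(Add(t, Mul(t, Add(6, Mul(-1, t)))), Pow(Add(t, -7), -1)) = Mul(Add(t, Mul(t, Add(6, Mul(-1, t)))), Pow(Add(-7, t), -1)) = Mul(Pow(Add(-7, t), -1), Add(t, Mul(t, Add(6, Mul(-1, t))))))
Add(Function('p')(25), Mul(-1, Function('C')(-11, Function('O')(Function('d')(-4))))) = Add(25, Mul(-1, Mul(3, -11))) = Add(25, Mul(-1, -33)) = Add(25, 33) = 58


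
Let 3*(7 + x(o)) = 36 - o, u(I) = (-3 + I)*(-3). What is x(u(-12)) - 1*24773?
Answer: -24783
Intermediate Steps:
u(I) = 9 - 3*I
x(o) = 5 - o/3 (x(o) = -7 + (36 - o)/3 = -7 + (12 - o/3) = 5 - o/3)
x(u(-12)) - 1*24773 = (5 - (9 - 3*(-12))/3) - 1*24773 = (5 - (9 + 36)/3) - 24773 = (5 - ⅓*45) - 24773 = (5 - 15) - 24773 = -10 - 24773 = -24783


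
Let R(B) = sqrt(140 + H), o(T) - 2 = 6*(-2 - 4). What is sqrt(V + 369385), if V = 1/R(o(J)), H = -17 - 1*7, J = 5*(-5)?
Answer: sqrt(1242611140 + 58*sqrt(29))/58 ≈ 607.77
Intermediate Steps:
J = -25
o(T) = -34 (o(T) = 2 + 6*(-2 - 4) = 2 + 6*(-6) = 2 - 36 = -34)
H = -24 (H = -17 - 7 = -24)
R(B) = 2*sqrt(29) (R(B) = sqrt(140 - 24) = sqrt(116) = 2*sqrt(29))
V = sqrt(29)/58 (V = 1/(2*sqrt(29)) = sqrt(29)/58 ≈ 0.092848)
sqrt(V + 369385) = sqrt(sqrt(29)/58 + 369385) = sqrt(369385 + sqrt(29)/58)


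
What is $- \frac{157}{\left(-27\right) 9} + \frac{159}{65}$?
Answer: $\frac{48842}{15795} \approx 3.0922$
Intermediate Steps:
$- \frac{157}{\left(-27\right) 9} + \frac{159}{65} = - \frac{157}{-243} + 159 \cdot \frac{1}{65} = \left(-157\right) \left(- \frac{1}{243}\right) + \frac{159}{65} = \frac{157}{243} + \frac{159}{65} = \frac{48842}{15795}$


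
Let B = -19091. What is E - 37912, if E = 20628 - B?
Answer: 1807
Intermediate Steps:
E = 39719 (E = 20628 - 1*(-19091) = 20628 + 19091 = 39719)
E - 37912 = 39719 - 37912 = 1807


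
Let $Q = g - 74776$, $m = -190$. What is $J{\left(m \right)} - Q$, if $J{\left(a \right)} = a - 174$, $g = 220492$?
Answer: $-146080$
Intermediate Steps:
$Q = 145716$ ($Q = 220492 - 74776 = 145716$)
$J{\left(a \right)} = -174 + a$
$J{\left(m \right)} - Q = \left(-174 - 190\right) - 145716 = -364 - 145716 = -146080$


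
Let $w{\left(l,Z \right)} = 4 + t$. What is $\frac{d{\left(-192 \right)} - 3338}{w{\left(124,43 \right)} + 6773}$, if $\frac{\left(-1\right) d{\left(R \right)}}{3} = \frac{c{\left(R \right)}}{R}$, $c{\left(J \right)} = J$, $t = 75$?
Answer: $- \frac{3341}{6852} \approx -0.48759$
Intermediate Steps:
$w{\left(l,Z \right)} = 79$ ($w{\left(l,Z \right)} = 4 + 75 = 79$)
$d{\left(R \right)} = -3$ ($d{\left(R \right)} = - 3 \frac{R}{R} = \left(-3\right) 1 = -3$)
$\frac{d{\left(-192 \right)} - 3338}{w{\left(124,43 \right)} + 6773} = \frac{-3 - 3338}{79 + 6773} = - \frac{3341}{6852}$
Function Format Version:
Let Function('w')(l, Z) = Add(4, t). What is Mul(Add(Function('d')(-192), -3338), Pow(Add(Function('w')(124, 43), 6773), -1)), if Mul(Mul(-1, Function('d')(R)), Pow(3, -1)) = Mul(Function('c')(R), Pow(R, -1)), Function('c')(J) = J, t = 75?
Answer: Rational(-3341, 6852) ≈ -0.48759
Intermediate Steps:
Function('w')(l, Z) = 79 (Function('w')(l, Z) = Add(4, 75) = 79)
Function('d')(R) = -3 (Function('d')(R) = Mul(-3, Mul(R, Pow(R, -1))) = Mul(-3, 1) = -3)
Mul(Add(Function('d')(-192), -3338), Pow(Add(Function('w')(124, 43), 6773), -1)) = Mul(Add(-3, -3338), Pow(Add(79, 6773), -1)) = Mul(-3341, Pow(6852, -1)) = Mul(-3341, Rational(1, 6852)) = Rational(-3341, 6852)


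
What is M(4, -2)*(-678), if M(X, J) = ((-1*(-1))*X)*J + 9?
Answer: -678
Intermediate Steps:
M(X, J) = 9 + J*X (M(X, J) = (1*X)*J + 9 = X*J + 9 = J*X + 9 = 9 + J*X)
M(4, -2)*(-678) = (9 - 2*4)*(-678) = (9 - 8)*(-678) = 1*(-678) = -678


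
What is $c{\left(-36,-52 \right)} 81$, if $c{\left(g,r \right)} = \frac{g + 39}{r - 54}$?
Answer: $- \frac{243}{106} \approx -2.2925$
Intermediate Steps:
$c{\left(g,r \right)} = \frac{39 + g}{-54 + r}$
$c{\left(-36,-52 \right)} 81 = \frac{39 - 36}{-54 - 52} \cdot 81 = \frac{1}{-106} \cdot 3 \cdot 81 = \left(- \frac{1}{106}\right) 3 \cdot 81 = \left(- \frac{3}{106}\right) 81 = - \frac{243}{106}$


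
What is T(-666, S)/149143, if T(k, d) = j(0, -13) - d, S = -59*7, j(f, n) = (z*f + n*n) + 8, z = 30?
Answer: 590/149143 ≈ 0.0039559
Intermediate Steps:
j(f, n) = 8 + n² + 30*f (j(f, n) = (30*f + n*n) + 8 = (30*f + n²) + 8 = (n² + 30*f) + 8 = 8 + n² + 30*f)
S = -413
T(k, d) = 177 - d (T(k, d) = (8 + (-13)² + 30*0) - d = (8 + 169 + 0) - d = 177 - d)
T(-666, S)/149143 = (177 - 1*(-413))/149143 = (177 + 413)*(1/149143) = 590*(1/149143) = 590/149143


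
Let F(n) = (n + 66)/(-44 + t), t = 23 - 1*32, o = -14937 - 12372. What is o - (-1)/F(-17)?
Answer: -1338194/49 ≈ -27310.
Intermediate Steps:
o = -27309
t = -9 (t = 23 - 32 = -9)
F(n) = -66/53 - n/53 (F(n) = (n + 66)/(-44 - 9) = (66 + n)/(-53) = (66 + n)*(-1/53) = -66/53 - n/53)
o - (-1)/F(-17) = -27309 - (-1)/(-66/53 - 1/53*(-17)) = -27309 - (-1)/(-66/53 + 17/53) = -27309 - (-1)/(-49/53) = -27309 - (-1)*(-53)/49 = -27309 - 1*53/49 = -27309 - 53/49 = -1338194/49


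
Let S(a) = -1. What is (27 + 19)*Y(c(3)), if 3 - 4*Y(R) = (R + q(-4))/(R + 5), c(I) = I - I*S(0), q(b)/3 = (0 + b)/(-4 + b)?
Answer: 1173/44 ≈ 26.659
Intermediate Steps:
q(b) = 3*b/(-4 + b) (q(b) = 3*((0 + b)/(-4 + b)) = 3*(b/(-4 + b)) = 3*b/(-4 + b))
c(I) = 2*I (c(I) = I - I*(-1) = I - (-1)*I = I + I = 2*I)
Y(R) = ¾ - (3/2 + R)/(4*(5 + R)) (Y(R) = ¾ - (R + 3*(-4)/(-4 - 4))/(4*(R + 5)) = ¾ - (R + 3*(-4)/(-8))/(4*(5 + R)) = ¾ - (R + 3*(-4)*(-⅛))/(4*(5 + R)) = ¾ - (R + 3/2)/(4*(5 + R)) = ¾ - (3/2 + R)/(4*(5 + R)))
(27 + 19)*Y(c(3)) = (27 + 19)*((27 + 4*(2*3))/(8*(5 + 2*3))) = 46*((27 + 4*6)/(8*(5 + 6))) = 46*((⅛)*(27 + 24)/11) = 46*((⅛)*(1/11)*51) = 46*(51/88) = 1173/44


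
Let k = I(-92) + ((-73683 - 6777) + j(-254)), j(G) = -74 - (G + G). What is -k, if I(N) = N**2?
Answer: 71562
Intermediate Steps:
j(G) = -74 - 2*G
k = -71562 (k = (-92)**2 + ((-73683 - 6777) + (-74 - 2*(-254))) = 8464 + (-80460 + (-74 + 508)) = 8464 + (-80460 + 434) = 8464 - 80026 = -71562)
-k = -1*(-71562) = 71562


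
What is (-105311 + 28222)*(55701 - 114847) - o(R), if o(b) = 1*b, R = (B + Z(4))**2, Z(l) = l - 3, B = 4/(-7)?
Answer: 223415793697/49 ≈ 4.5595e+9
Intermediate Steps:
B = -4/7 (B = 4*(-1/7) = -4/7 ≈ -0.57143)
Z(l) = -3 + l
R = 9/49 (R = (-4/7 + (-3 + 4))**2 = (-4/7 + 1)**2 = (3/7)**2 = 9/49 ≈ 0.18367)
o(b) = b
(-105311 + 28222)*(55701 - 114847) - o(R) = (-105311 + 28222)*(55701 - 114847) - 1*9/49 = -77089*(-59146) - 9/49 = 4559505994 - 9/49 = 223415793697/49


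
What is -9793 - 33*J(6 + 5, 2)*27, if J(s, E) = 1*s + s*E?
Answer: -39196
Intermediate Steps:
J(s, E) = s + E*s
-9793 - 33*J(6 + 5, 2)*27 = -9793 - 33*((6 + 5)*(1 + 2))*27 = -9793 - 33*(11*3)*27 = -9793 - 33*33*27 = -9793 - 1089*27 = -9793 - 1*29403 = -9793 - 29403 = -39196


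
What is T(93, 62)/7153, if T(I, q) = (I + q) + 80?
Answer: 235/7153 ≈ 0.032853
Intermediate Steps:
T(I, q) = 80 + I + q
T(93, 62)/7153 = (80 + 93 + 62)/7153 = 235*(1/7153) = 235/7153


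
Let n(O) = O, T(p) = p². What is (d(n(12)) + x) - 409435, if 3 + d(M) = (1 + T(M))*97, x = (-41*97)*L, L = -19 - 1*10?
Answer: -280040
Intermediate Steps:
L = -29 (L = -19 - 10 = -29)
x = 115333 (x = -41*97*(-29) = -3977*(-29) = 115333)
d(M) = 94 + 97*M² (d(M) = -3 + (1 + M²)*97 = -3 + (97 + 97*M²) = 94 + 97*M²)
(d(n(12)) + x) - 409435 = ((94 + 97*12²) + 115333) - 409435 = ((94 + 97*144) + 115333) - 409435 = ((94 + 13968) + 115333) - 409435 = (14062 + 115333) - 409435 = 129395 - 409435 = -280040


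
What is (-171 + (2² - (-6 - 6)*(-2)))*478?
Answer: -91298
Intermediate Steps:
(-171 + (2² - (-6 - 6)*(-2)))*478 = (-171 + (4 - (-12)*(-2)))*478 = (-171 + (4 - 1*24))*478 = (-171 + (4 - 24))*478 = (-171 - 20)*478 = -191*478 = -91298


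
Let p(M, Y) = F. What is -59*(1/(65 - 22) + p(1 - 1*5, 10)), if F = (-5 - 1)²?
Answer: -91391/43 ≈ -2125.4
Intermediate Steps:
F = 36 (F = (-6)² = 36)
p(M, Y) = 36
-59*(1/(65 - 22) + p(1 - 1*5, 10)) = -59*(1/(65 - 22) + 36) = -59*(1/43 + 36) = -59*1549/43 = -91391/43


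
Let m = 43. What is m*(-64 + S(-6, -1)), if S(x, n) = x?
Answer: -3010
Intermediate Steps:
m*(-64 + S(-6, -1)) = 43*(-64 - 6) = 43*(-70) = -3010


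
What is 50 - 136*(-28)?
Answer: 3858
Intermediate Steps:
50 - 136*(-28) = 50 + 3808 = 3858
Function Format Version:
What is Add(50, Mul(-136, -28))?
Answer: 3858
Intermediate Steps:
Add(50, Mul(-136, -28)) = Add(50, 3808) = 3858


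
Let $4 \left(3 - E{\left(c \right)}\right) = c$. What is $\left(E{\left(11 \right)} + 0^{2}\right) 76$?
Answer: $19$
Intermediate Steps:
$E{\left(c \right)} = 3 - \frac{c}{4}$
$\left(E{\left(11 \right)} + 0^{2}\right) 76 = \left(\left(3 - \frac{11}{4}\right) + 0^{2}\right) 76 = \left(\left(3 - \frac{11}{4}\right) + 0\right) 76 = \left(\frac{1}{4} + 0\right) 76 = \frac{1}{4} \cdot 76 = 19$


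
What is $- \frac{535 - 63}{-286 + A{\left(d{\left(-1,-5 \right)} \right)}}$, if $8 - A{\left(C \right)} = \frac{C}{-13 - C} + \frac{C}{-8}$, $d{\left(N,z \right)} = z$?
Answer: $\frac{1888}{1117} \approx 1.6902$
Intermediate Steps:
$A{\left(C \right)} = 8 + \frac{C}{8} - \frac{C}{-13 - C}$ ($A{\left(C \right)} = 8 - \left(\frac{C}{-13 - C} + \frac{C}{-8}\right) = 8 - \left(\frac{C}{-13 - C} + C \left(- \frac{1}{8}\right)\right) = 8 - \left(\frac{C}{-13 - C} - \frac{C}{8}\right) = 8 - \left(- \frac{C}{8} + \frac{C}{-13 - C}\right) = 8 + \left(\frac{C}{8} - \frac{C}{-13 - C}\right) = 8 + \frac{C}{8} - \frac{C}{-13 - C}$)
$- \frac{535 - 63}{-286 + A{\left(d{\left(-1,-5 \right)} \right)}} = - \frac{535 - 63}{-286 + \frac{832 + \left(-5\right)^{2} + 85 \left(-5\right)}{8 \left(13 - 5\right)}} = - \frac{472}{-286 + \frac{832 + 25 - 425}{8 \cdot 8}} = - \frac{472}{-286 + \frac{1}{8} \cdot \frac{1}{8} \cdot 432} = - \frac{472}{-286 + \frac{27}{4}} = - \frac{472}{- \frac{1117}{4}} = - \frac{472 \left(-4\right)}{1117} = \left(-1\right) \left(- \frac{1888}{1117}\right) = \frac{1888}{1117}$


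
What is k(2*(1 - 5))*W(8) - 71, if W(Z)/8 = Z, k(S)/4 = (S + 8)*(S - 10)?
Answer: -71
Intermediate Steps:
k(S) = 4*(-10 + S)*(8 + S) (k(S) = 4*((S + 8)*(S - 10)) = 4*((8 + S)*(-10 + S)) = 4*((-10 + S)*(8 + S)) = 4*(-10 + S)*(8 + S))
W(Z) = 8*Z
k(2*(1 - 5))*W(8) - 71 = (-320 - 16*(1 - 5) + 4*(2*(1 - 5))²)*(8*8) - 71 = (-320 - 16*(-4) + 4*(2*(-4))²)*64 - 71 = (-320 - 8*(-8) + 4*(-8)²)*64 - 71 = (-320 + 64 + 4*64)*64 - 71 = (-320 + 64 + 256)*64 - 71 = 0*64 - 71 = 0 - 71 = -71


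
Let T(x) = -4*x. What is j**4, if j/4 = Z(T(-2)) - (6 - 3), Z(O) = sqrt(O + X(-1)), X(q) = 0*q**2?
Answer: 147712 - 104448*sqrt(2) ≈ 0.22184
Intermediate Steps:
X(q) = 0
Z(O) = sqrt(O) (Z(O) = sqrt(O + 0) = sqrt(O))
j = -12 + 8*sqrt(2) (j = 4*(sqrt(-4*(-2)) - (6 - 3)) = 4*(sqrt(8) - 1*3) = 4*(2*sqrt(2) - 3) = 4*(-3 + 2*sqrt(2)) = -12 + 8*sqrt(2) ≈ -0.68629)
j**4 = (-12 + 8*sqrt(2))**4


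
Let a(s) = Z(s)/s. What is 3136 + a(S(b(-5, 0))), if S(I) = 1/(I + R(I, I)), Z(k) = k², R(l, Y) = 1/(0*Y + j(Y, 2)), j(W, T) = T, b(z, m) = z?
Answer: 28222/9 ≈ 3135.8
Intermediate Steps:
R(l, Y) = ½ (R(l, Y) = 1/(0*Y + 2) = 1/(0 + 2) = 1/2 = ½)
S(I) = 1/(½ + I) (S(I) = 1/(I + ½) = 1/(½ + I))
a(s) = s (a(s) = s²/s = s)
3136 + a(S(b(-5, 0))) = 3136 + 2/(1 + 2*(-5)) = 3136 + 2/(1 - 10) = 3136 + 2/(-9) = 3136 + 2*(-⅑) = 3136 - 2/9 = 28222/9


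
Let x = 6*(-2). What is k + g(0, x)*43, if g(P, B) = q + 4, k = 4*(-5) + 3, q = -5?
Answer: -60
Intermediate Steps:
x = -12
k = -17 (k = -20 + 3 = -17)
g(P, B) = -1 (g(P, B) = -5 + 4 = -1)
k + g(0, x)*43 = -17 - 1*43 = -17 - 43 = -60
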